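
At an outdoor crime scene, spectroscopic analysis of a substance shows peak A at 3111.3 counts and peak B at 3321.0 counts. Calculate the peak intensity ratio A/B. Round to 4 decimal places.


Spectral peak ratio:
Peak A = 3111.3 counts
Peak B = 3321.0 counts
Ratio = 3111.3 / 3321.0 = 0.9369

0.9369


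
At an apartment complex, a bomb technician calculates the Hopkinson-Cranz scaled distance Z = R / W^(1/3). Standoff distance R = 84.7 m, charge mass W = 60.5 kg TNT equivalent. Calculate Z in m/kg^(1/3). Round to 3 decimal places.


Scaled distance calculation:
W^(1/3) = 60.5^(1/3) = 3.925712
Z = R / W^(1/3) = 84.7 / 3.925712
Z = 21.576 m/kg^(1/3)

21.576


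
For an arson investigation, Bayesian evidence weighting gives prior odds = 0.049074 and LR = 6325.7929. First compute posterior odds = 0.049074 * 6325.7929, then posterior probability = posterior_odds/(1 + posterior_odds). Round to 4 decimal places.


Bayesian evidence evaluation:
Posterior odds = prior_odds * LR = 0.049074 * 6325.7929 = 310.432
Posterior probability = posterior_odds / (1 + posterior_odds)
= 310.432 / (1 + 310.432)
= 310.432 / 311.432
= 0.9968

0.9968


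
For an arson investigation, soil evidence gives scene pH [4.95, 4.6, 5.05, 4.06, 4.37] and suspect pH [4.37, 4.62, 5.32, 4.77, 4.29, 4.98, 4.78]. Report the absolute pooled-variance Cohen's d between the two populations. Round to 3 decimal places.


Pooled-variance Cohen's d for soil pH comparison:
Scene mean = 23.03 / 5 = 4.606
Suspect mean = 33.13 / 7 = 4.732857
Scene sample variance s_s^2 = 0.16733
Suspect sample variance s_c^2 = 0.12499
Pooled variance = ((n_s-1)*s_s^2 + (n_c-1)*s_c^2) / (n_s + n_c - 2) = 0.141926
Pooled SD = sqrt(0.141926) = 0.376731
Mean difference = -0.126857
|d| = |-0.126857| / 0.376731 = 0.337

0.337


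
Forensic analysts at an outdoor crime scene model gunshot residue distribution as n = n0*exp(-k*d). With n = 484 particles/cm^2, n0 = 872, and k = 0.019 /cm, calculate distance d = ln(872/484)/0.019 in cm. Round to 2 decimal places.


GSR distance calculation:
n0/n = 872 / 484 = 1.801653
ln(n0/n) = 0.588705
d = 0.588705 / 0.019 = 30.98 cm

30.98


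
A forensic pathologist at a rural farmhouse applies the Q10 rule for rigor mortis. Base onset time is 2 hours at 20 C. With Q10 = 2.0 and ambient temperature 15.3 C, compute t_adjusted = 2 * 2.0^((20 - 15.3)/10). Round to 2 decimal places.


Rigor mortis time adjustment:
Exponent = (T_ref - T_actual) / 10 = (20 - 15.3) / 10 = 0.47
Q10 factor = 2.0^0.47 = 1.38511
t_adjusted = 2 * 1.38511 = 2.77 hours

2.77


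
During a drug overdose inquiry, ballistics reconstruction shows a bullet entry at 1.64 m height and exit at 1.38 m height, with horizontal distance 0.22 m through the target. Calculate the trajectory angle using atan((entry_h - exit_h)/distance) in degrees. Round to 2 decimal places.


Bullet trajectory angle:
Height difference = 1.64 - 1.38 = 0.26 m
angle = atan(0.26 / 0.22)
angle = atan(1.181818)
angle = 49.76 degrees

49.76


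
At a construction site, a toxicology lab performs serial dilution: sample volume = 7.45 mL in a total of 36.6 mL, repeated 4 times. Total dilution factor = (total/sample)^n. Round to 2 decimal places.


Dilution factor calculation:
Single dilution = V_total / V_sample = 36.6 / 7.45 ≈ 4.912752
Number of dilutions = 4
Total DF = (36.6 / 7.45)^4 (full precision, rounded at the end) = 582.50

582.50


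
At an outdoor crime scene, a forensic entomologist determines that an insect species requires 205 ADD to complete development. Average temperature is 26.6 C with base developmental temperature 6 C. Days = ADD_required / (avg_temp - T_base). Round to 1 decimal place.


Insect development time:
Effective temperature = avg_temp - T_base = 26.6 - 6 = 20.6 C
Days = ADD / effective_temp = 205 / 20.6 = 10.0 days

10.0


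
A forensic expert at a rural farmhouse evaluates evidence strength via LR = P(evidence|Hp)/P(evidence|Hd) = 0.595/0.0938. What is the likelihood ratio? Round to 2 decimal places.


Likelihood ratio calculation:
LR = P(E|Hp) / P(E|Hd)
LR = 0.595 / 0.0938
LR = 6.34

6.34


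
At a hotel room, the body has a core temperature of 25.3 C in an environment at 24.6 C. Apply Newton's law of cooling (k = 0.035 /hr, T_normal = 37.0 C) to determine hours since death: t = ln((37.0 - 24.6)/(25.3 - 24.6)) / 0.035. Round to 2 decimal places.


Using Newton's law of cooling:
t = ln((T_normal - T_ambient) / (T_body - T_ambient)) / k
T_normal - T_ambient = 12.4
T_body - T_ambient = 0.7
Ratio = 17.714286
ln(ratio) = 2.874371
t = 2.874371 / 0.035 = 82.12 hours

82.12


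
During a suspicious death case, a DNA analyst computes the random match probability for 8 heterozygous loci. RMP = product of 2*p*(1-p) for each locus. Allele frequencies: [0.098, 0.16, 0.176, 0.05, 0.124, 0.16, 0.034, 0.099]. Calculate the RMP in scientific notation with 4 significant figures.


Computing RMP for 8 loci:
Locus 1: 2 * 0.098 * 0.902 = 0.176792
Locus 2: 2 * 0.16 * 0.84 = 0.2688
Locus 3: 2 * 0.176 * 0.824 = 0.290048
Locus 4: 2 * 0.05 * 0.95 = 0.095
Locus 5: 2 * 0.124 * 0.876 = 0.217248
Locus 6: 2 * 0.16 * 0.84 = 0.2688
Locus 7: 2 * 0.034 * 0.966 = 0.065688
Locus 8: 2 * 0.099 * 0.901 = 0.178398
RMP = 8.961e-07

8.961e-07


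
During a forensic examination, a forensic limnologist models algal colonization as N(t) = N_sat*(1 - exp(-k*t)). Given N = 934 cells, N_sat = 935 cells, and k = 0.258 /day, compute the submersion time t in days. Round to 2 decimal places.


PMSI from diatom colonization curve:
N / N_sat = 934 / 935 = 0.99893
1 - N/N_sat = 0.00107
ln(1 - N/N_sat) = -6.840097
t = -ln(1 - N/N_sat) / k = -(-6.840097) / 0.258 = 26.51 days

26.51


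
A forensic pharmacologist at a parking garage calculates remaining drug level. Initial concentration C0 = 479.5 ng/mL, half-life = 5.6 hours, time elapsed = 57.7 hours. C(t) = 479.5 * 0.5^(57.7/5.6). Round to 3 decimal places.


Drug concentration decay:
Number of half-lives = t / t_half = 57.7 / 5.6 = 10.303571
Decay factor = 0.5^10.303571 = 0.00079125
C(t) = 479.5 * 0.00079125 = 0.379 ng/mL

0.379


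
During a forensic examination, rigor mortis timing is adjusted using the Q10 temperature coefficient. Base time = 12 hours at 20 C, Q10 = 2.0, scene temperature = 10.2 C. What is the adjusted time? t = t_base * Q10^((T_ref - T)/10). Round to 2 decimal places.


Rigor mortis time adjustment:
Exponent = (T_ref - T_actual) / 10 = (20 - 10.2) / 10 = 0.98
Q10 factor = 2.0^0.98 = 1.97247
t_adjusted = 12 * 1.97247 = 23.67 hours

23.67


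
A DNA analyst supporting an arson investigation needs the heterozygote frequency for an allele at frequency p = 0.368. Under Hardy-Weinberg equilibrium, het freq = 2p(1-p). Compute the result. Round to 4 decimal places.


Hardy-Weinberg heterozygote frequency:
q = 1 - p = 1 - 0.368 = 0.632
2pq = 2 * 0.368 * 0.632 = 0.4652

0.4652


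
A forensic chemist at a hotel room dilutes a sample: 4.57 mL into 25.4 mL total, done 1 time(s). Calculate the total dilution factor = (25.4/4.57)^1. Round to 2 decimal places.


Dilution factor calculation:
Single dilution = V_total / V_sample = 25.4 / 4.57 ≈ 5.557987
Number of dilutions = 1
Total DF = (25.4 / 4.57)^1 (full precision, rounded at the end) = 5.56

5.56


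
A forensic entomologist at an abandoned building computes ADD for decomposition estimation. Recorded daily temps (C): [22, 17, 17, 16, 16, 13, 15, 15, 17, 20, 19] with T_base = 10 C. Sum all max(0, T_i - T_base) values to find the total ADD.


Computing ADD day by day:
Day 1: max(0, 22 - 10) = 12
Day 2: max(0, 17 - 10) = 7
Day 3: max(0, 17 - 10) = 7
Day 4: max(0, 16 - 10) = 6
Day 5: max(0, 16 - 10) = 6
Day 6: max(0, 13 - 10) = 3
Day 7: max(0, 15 - 10) = 5
Day 8: max(0, 15 - 10) = 5
Day 9: max(0, 17 - 10) = 7
Day 10: max(0, 20 - 10) = 10
Day 11: max(0, 19 - 10) = 9
Total ADD = 77

77


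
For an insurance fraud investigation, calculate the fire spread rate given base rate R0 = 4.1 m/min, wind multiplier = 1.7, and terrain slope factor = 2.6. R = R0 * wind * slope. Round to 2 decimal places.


Fire spread rate calculation:
R = R0 * wind_factor * slope_factor
= 4.1 * 1.7 * 2.6
= 6.97 * 2.6
= 18.12 m/min

18.12


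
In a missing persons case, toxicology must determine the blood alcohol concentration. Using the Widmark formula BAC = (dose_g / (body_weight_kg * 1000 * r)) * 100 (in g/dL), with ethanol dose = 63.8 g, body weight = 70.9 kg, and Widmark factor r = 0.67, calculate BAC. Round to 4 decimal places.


Applying the Widmark formula:
BAC = (dose_g / (body_wt * 1000 * r)) * 100
Denominator = 70.9 * 1000 * 0.67 = 47503
BAC = (63.8 / 47503) * 100
BAC = 0.1343 g/dL

0.1343


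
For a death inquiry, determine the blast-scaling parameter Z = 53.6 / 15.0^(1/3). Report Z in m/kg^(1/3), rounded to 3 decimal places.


Scaled distance calculation:
W^(1/3) = 15.0^(1/3) = 2.466212
Z = R / W^(1/3) = 53.6 / 2.466212
Z = 21.734 m/kg^(1/3)

21.734


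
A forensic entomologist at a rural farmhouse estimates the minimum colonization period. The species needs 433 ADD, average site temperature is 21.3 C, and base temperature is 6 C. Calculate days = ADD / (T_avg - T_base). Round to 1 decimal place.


Insect development time:
Effective temperature = avg_temp - T_base = 21.3 - 6 = 15.3 C
Days = ADD / effective_temp = 433 / 15.3 = 28.3 days

28.3


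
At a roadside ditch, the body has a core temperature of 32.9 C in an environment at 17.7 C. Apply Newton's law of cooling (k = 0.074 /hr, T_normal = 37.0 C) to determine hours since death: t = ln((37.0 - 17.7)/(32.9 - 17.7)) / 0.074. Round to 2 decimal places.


Using Newton's law of cooling:
t = ln((T_normal - T_ambient) / (T_body - T_ambient)) / k
T_normal - T_ambient = 19.3
T_body - T_ambient = 15.2
Ratio = 1.269737
ln(ratio) = 0.23881
t = 0.23881 / 0.074 = 3.23 hours

3.23


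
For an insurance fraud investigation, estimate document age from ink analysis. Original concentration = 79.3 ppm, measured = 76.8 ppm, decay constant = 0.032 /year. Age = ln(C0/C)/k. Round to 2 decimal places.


Document age estimation:
C0/C = 79.3 / 76.8 = 1.032552
ln(C0/C) = 0.032033
t = 0.032033 / 0.032 = 1.00 years

1.00


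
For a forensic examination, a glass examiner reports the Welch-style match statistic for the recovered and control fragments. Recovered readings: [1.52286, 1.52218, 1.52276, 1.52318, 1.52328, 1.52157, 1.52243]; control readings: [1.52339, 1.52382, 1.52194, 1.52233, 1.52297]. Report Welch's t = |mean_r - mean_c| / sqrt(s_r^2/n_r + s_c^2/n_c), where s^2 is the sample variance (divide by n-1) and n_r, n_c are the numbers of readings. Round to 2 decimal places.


Welch's t-criterion for glass RI comparison:
Recovered mean = sum / n_r = 10.65826 / 7 = 1.5226086
Control mean = sum / n_c = 7.61445 / 5 = 1.52289
Recovered sample variance s_r^2 = 3.59614e-07
Control sample variance s_c^2 = 5.8435e-07
Welch SE (unpooled) = sqrt(s_r^2/n_r + s_c^2/n_c) = sqrt(5.13735e-08 + 1.1687e-07) = sqrt(1.68243e-07) = 0.000410174
|mean_r - mean_c| = 0.000281429
t = 0.000281429 / 0.000410174 = 0.69

0.69


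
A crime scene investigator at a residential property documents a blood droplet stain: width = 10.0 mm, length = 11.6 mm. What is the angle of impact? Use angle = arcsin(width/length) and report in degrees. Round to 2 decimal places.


Blood spatter impact angle calculation:
width / length = 10.0 / 11.6 = 0.862069
angle = arcsin(0.862069)
angle = 59.55 degrees

59.55


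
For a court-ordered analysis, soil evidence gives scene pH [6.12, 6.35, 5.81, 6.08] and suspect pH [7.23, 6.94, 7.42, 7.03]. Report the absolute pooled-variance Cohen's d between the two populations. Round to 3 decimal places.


Pooled-variance Cohen's d for soil pH comparison:
Scene mean = 24.36 / 4 = 6.09
Suspect mean = 28.62 / 4 = 7.155
Scene sample variance s_s^2 = 0.049
Suspect sample variance s_c^2 = 0.0459
Pooled variance = ((n_s-1)*s_s^2 + (n_c-1)*s_c^2) / (n_s + n_c - 2) = 0.04745
Pooled SD = sqrt(0.04745) = 0.21783
Mean difference = -1.065
|d| = |-1.065| / 0.21783 = 4.889

4.889


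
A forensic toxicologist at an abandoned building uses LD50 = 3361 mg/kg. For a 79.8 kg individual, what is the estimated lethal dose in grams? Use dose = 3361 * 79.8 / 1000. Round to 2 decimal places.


Lethal dose calculation:
Lethal dose = LD50 * body_weight / 1000
= 3361 * 79.8 / 1000
= 268207.8 / 1000
= 268.21 g

268.21


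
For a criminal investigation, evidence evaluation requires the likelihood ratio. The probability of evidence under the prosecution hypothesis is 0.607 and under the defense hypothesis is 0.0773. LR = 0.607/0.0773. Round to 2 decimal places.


Likelihood ratio calculation:
LR = P(E|Hp) / P(E|Hd)
LR = 0.607 / 0.0773
LR = 7.85

7.85


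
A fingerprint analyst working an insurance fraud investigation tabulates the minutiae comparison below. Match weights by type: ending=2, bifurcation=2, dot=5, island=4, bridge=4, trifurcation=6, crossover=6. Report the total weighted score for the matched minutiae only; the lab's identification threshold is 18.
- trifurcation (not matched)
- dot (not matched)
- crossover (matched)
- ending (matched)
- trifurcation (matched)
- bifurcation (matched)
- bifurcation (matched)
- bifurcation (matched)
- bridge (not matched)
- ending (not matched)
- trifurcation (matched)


Weighted minutiae match score:
  trifurcation: not matched, +0
  dot: not matched, +0
  crossover: matched, +6 (running total 6)
  ending: matched, +2 (running total 8)
  trifurcation: matched, +6 (running total 14)
  bifurcation: matched, +2 (running total 16)
  bifurcation: matched, +2 (running total 18)
  bifurcation: matched, +2 (running total 20)
  bridge: not matched, +0
  ending: not matched, +0
  trifurcation: matched, +6 (running total 26)
Total score = 26
Threshold = 18; verdict = identification

26


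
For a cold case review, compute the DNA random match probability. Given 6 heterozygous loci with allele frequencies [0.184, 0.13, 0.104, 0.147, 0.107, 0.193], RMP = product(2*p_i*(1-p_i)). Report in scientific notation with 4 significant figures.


Computing RMP for 6 loci:
Locus 1: 2 * 0.184 * 0.816 = 0.300288
Locus 2: 2 * 0.13 * 0.87 = 0.2262
Locus 3: 2 * 0.104 * 0.896 = 0.186368
Locus 4: 2 * 0.147 * 0.853 = 0.250782
Locus 5: 2 * 0.107 * 0.893 = 0.191102
Locus 6: 2 * 0.193 * 0.807 = 0.311502
RMP = 1.890e-04

1.890e-04


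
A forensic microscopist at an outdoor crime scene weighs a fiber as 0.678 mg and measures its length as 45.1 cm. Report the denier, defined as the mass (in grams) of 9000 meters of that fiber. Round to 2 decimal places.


Denier calculation:
Mass in grams = 0.678 mg / 1000 = 0.000678 g
Length in meters = 45.1 cm / 100 = 0.451 m
Linear density = mass / length = 0.000678 / 0.451 = 0.00150333 g/m
Denier = (g/m) * 9000 = 0.00150333 * 9000 = 13.53

13.53


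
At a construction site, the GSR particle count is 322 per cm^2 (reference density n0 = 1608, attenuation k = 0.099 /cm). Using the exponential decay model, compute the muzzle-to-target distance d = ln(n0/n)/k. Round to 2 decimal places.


GSR distance calculation:
n0/n = 1608 / 322 = 4.993789
ln(n0/n) = 1.608195
d = 1.608195 / 0.099 = 16.24 cm

16.24


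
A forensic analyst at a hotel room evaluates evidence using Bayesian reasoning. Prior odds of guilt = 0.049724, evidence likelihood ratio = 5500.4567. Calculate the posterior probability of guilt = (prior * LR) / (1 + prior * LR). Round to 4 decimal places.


Bayesian evidence evaluation:
Posterior odds = prior_odds * LR = 0.049724 * 5500.4567 = 273.5047
Posterior probability = posterior_odds / (1 + posterior_odds)
= 273.5047 / (1 + 273.5047)
= 273.5047 / 274.5047
= 0.9964

0.9964


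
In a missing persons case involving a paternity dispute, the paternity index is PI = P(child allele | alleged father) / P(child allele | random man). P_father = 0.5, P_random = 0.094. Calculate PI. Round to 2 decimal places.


Paternity Index calculation:
PI = P(allele|father) / P(allele|random)
PI = 0.5 / 0.094
PI = 5.32

5.32


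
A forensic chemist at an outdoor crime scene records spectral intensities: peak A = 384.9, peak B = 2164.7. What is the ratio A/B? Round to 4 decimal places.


Spectral peak ratio:
Peak A = 384.9 counts
Peak B = 2164.7 counts
Ratio = 384.9 / 2164.7 = 0.1778

0.1778


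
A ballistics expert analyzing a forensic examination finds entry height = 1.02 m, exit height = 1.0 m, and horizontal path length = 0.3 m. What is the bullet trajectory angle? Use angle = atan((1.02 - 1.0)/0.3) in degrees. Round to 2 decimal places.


Bullet trajectory angle:
Height difference = 1.02 - 1.0 = 0.02 m
angle = atan(0.02 / 0.3)
angle = atan(0.066667)
angle = 3.81 degrees

3.81


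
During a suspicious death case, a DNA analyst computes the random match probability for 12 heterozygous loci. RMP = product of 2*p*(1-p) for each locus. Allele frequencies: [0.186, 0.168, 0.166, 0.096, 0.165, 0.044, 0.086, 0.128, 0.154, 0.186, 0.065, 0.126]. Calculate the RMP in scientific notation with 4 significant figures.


Computing RMP for 12 loci:
Locus 1: 2 * 0.186 * 0.814 = 0.302808
Locus 2: 2 * 0.168 * 0.832 = 0.279552
Locus 3: 2 * 0.166 * 0.834 = 0.276888
Locus 4: 2 * 0.096 * 0.904 = 0.173568
Locus 5: 2 * 0.165 * 0.835 = 0.27555
Locus 6: 2 * 0.044 * 0.956 = 0.084128
Locus 7: 2 * 0.086 * 0.914 = 0.157208
Locus 8: 2 * 0.128 * 0.872 = 0.223232
Locus 9: 2 * 0.154 * 0.846 = 0.260568
Locus 10: 2 * 0.186 * 0.814 = 0.302808
Locus 11: 2 * 0.065 * 0.935 = 0.12155
Locus 12: 2 * 0.126 * 0.874 = 0.220248
RMP = 6.991e-09

6.991e-09


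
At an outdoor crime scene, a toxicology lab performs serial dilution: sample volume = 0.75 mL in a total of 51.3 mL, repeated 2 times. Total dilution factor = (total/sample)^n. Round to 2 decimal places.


Dilution factor calculation:
Single dilution = V_total / V_sample = 51.3 / 0.75 ≈ 68.4
Number of dilutions = 2
Total DF = (51.3 / 0.75)^2 (full precision, rounded at the end) = 4678.56

4678.56


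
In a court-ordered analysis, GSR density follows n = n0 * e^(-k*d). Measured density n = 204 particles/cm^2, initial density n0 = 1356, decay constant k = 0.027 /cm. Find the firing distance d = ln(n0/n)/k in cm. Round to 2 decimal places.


GSR distance calculation:
n0/n = 1356 / 204 = 6.647059
ln(n0/n) = 1.894175
d = 1.894175 / 0.027 = 70.15 cm

70.15


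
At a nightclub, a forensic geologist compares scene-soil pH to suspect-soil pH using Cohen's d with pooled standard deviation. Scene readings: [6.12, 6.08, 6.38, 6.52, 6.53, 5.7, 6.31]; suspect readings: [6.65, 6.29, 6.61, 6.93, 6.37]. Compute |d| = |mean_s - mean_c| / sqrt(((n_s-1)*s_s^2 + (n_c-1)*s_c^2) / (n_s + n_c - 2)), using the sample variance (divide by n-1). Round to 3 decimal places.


Pooled-variance Cohen's d for soil pH comparison:
Scene mean = 43.64 / 7 = 6.234286
Suspect mean = 32.85 / 5 = 6.57
Scene sample variance s_s^2 = 0.086395
Suspect sample variance s_c^2 = 0.064
Pooled variance = ((n_s-1)*s_s^2 + (n_c-1)*s_c^2) / (n_s + n_c - 2) = 0.077437
Pooled SD = sqrt(0.077437) = 0.278275
Mean difference = -0.335714
|d| = |-0.335714| / 0.278275 = 1.206

1.206


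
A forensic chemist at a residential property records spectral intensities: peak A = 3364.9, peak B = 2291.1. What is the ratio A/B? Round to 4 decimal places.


Spectral peak ratio:
Peak A = 3364.9 counts
Peak B = 2291.1 counts
Ratio = 3364.9 / 2291.1 = 1.4687

1.4687


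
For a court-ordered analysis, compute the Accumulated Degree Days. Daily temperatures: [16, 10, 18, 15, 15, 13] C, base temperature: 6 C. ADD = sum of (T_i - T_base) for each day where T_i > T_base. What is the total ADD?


Computing ADD day by day:
Day 1: max(0, 16 - 6) = 10
Day 2: max(0, 10 - 6) = 4
Day 3: max(0, 18 - 6) = 12
Day 4: max(0, 15 - 6) = 9
Day 5: max(0, 15 - 6) = 9
Day 6: max(0, 13 - 6) = 7
Total ADD = 51

51


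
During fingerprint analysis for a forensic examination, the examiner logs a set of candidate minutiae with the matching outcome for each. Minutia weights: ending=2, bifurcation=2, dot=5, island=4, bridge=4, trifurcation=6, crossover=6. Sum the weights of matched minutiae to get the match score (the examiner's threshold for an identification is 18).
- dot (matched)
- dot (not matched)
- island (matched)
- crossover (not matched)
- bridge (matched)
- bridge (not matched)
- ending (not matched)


Weighted minutiae match score:
  dot: matched, +5 (running total 5)
  dot: not matched, +0
  island: matched, +4 (running total 9)
  crossover: not matched, +0
  bridge: matched, +4 (running total 13)
  bridge: not matched, +0
  ending: not matched, +0
Total score = 13
Threshold = 18; verdict = inconclusive

13


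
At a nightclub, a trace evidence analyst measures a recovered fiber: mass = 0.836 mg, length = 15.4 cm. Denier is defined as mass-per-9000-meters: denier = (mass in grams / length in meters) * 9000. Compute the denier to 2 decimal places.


Denier calculation:
Mass in grams = 0.836 mg / 1000 = 0.000836 g
Length in meters = 15.4 cm / 100 = 0.154 m
Linear density = mass / length = 0.000836 / 0.154 = 0.00542857 g/m
Denier = (g/m) * 9000 = 0.00542857 * 9000 = 48.86

48.86


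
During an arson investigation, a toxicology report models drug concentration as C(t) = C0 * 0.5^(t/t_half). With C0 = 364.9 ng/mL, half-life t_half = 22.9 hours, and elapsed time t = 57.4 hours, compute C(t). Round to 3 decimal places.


Drug concentration decay:
Number of half-lives = t / t_half = 57.4 / 22.9 = 2.50655
Decay factor = 0.5^2.50655 = 0.17597593
C(t) = 364.9 * 0.17597593 = 64.214 ng/mL

64.214


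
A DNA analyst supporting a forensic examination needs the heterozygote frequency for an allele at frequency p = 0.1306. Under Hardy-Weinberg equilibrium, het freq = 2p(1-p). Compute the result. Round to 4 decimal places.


Hardy-Weinberg heterozygote frequency:
q = 1 - p = 1 - 0.1306 = 0.8694
2pq = 2 * 0.1306 * 0.8694 = 0.2271

0.2271


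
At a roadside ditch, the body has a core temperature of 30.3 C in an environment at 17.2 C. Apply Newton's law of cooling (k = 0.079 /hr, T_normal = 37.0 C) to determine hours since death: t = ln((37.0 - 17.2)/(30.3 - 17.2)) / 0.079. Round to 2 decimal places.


Using Newton's law of cooling:
t = ln((T_normal - T_ambient) / (T_body - T_ambient)) / k
T_normal - T_ambient = 19.8
T_body - T_ambient = 13.1
Ratio = 1.51145
ln(ratio) = 0.413069
t = 0.413069 / 0.079 = 5.23 hours

5.23


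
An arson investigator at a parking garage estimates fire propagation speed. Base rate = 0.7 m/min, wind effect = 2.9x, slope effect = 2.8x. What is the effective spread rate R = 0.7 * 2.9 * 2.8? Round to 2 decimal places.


Fire spread rate calculation:
R = R0 * wind_factor * slope_factor
= 0.7 * 2.9 * 2.8
= 2.03 * 2.8
= 5.68 m/min

5.68


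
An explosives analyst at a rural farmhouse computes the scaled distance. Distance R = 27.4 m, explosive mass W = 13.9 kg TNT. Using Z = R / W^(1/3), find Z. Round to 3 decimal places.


Scaled distance calculation:
W^(1/3) = 13.9^(1/3) = 2.40439
Z = R / W^(1/3) = 27.4 / 2.40439
Z = 11.396 m/kg^(1/3)

11.396


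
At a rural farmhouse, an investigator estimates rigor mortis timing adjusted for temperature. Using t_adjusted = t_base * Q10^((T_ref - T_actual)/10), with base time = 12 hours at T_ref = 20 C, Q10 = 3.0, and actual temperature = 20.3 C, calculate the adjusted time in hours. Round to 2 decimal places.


Rigor mortis time adjustment:
Exponent = (T_ref - T_actual) / 10 = (20 - 20.3) / 10 = -0.03
Q10 factor = 3.0^-0.03 = 0.96758
t_adjusted = 12 * 0.96758 = 11.61 hours

11.61


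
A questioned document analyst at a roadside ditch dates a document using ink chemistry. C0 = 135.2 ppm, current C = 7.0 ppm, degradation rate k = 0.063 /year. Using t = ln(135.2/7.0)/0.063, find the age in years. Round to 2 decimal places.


Document age estimation:
C0/C = 135.2 / 7.0 = 19.314286
ln(C0/C) = 2.960845
t = 2.960845 / 0.063 = 47.00 years

47.00


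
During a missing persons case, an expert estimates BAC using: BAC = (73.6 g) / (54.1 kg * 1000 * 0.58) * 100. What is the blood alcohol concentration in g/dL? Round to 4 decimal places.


Applying the Widmark formula:
BAC = (dose_g / (body_wt * 1000 * r)) * 100
Denominator = 54.1 * 1000 * 0.58 = 31378
BAC = (73.6 / 31378) * 100
BAC = 0.2346 g/dL

0.2346


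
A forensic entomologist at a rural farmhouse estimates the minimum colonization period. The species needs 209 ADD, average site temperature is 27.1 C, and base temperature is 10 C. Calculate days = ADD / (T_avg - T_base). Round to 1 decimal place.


Insect development time:
Effective temperature = avg_temp - T_base = 27.1 - 10 = 17.1 C
Days = ADD / effective_temp = 209 / 17.1 = 12.2 days

12.2


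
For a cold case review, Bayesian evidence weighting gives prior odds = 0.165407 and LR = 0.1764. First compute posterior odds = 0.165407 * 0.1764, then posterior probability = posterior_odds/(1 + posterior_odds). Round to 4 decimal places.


Bayesian evidence evaluation:
Posterior odds = prior_odds * LR = 0.165407 * 0.1764 = 0.02917779
Posterior probability = posterior_odds / (1 + posterior_odds)
= 0.02917779 / (1 + 0.02917779)
= 0.02917779 / 1.02917779
= 0.0284

0.0284


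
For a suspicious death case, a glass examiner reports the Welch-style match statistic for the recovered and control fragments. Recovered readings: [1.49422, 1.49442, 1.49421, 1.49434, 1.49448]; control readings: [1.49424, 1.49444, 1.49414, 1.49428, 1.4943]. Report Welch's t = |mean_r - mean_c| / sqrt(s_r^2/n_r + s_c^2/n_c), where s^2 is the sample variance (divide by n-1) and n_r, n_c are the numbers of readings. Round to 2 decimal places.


Welch's t-criterion for glass RI comparison:
Recovered mean = sum / n_r = 7.47167 / 5 = 1.494334
Control mean = sum / n_c = 7.4714 / 5 = 1.49428
Recovered sample variance s_r^2 = 1.428e-08
Control sample variance s_c^2 = 1.18e-08
Welch SE (unpooled) = sqrt(s_r^2/n_r + s_c^2/n_c) = sqrt(2.856e-09 + 2.36e-09) = sqrt(5.216e-09) = 7.22219e-05
|mean_r - mean_c| = 5.4e-05
t = 5.4e-05 / 7.22219e-05 = 0.75

0.75


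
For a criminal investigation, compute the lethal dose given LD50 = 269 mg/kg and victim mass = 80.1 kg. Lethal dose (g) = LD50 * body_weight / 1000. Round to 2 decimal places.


Lethal dose calculation:
Lethal dose = LD50 * body_weight / 1000
= 269 * 80.1 / 1000
= 21546.9 / 1000
= 21.55 g

21.55


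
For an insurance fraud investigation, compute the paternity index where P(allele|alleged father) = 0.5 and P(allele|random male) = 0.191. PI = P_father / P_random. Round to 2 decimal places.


Paternity Index calculation:
PI = P(allele|father) / P(allele|random)
PI = 0.5 / 0.191
PI = 2.62

2.62


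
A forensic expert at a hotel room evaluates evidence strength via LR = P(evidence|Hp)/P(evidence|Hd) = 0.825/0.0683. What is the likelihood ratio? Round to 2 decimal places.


Likelihood ratio calculation:
LR = P(E|Hp) / P(E|Hd)
LR = 0.825 / 0.0683
LR = 12.08

12.08


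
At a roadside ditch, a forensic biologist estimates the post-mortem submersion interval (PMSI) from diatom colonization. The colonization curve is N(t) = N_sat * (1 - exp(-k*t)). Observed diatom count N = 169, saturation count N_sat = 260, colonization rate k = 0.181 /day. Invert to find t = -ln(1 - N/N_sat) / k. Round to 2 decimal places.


PMSI from diatom colonization curve:
N / N_sat = 169 / 260 = 0.65
1 - N/N_sat = 0.35
ln(1 - N/N_sat) = -1.049822
t = -ln(1 - N/N_sat) / k = -(-1.049822) / 0.181 = 5.80 days

5.80


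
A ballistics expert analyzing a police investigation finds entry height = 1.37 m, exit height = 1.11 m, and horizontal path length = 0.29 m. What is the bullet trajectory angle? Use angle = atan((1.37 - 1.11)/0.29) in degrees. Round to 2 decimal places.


Bullet trajectory angle:
Height difference = 1.37 - 1.11 = 0.26 m
angle = atan(0.26 / 0.29)
angle = atan(0.896552)
angle = 41.88 degrees

41.88


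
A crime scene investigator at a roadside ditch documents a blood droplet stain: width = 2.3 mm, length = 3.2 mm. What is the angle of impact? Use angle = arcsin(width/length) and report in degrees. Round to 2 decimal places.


Blood spatter impact angle calculation:
width / length = 2.3 / 3.2 = 0.71875
angle = arcsin(0.71875)
angle = 45.95 degrees

45.95


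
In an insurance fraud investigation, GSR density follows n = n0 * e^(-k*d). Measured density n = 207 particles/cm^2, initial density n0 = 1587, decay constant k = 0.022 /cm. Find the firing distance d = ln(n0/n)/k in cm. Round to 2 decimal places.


GSR distance calculation:
n0/n = 1587 / 207 = 7.666667
ln(n0/n) = 2.036882
d = 2.036882 / 0.022 = 92.59 cm

92.59


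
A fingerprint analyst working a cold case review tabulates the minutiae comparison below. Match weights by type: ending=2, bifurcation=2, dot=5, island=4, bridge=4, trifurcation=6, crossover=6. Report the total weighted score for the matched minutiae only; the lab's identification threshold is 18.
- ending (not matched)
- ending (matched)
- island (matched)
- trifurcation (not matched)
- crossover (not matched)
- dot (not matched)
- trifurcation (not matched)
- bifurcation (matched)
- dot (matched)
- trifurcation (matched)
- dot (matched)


Weighted minutiae match score:
  ending: not matched, +0
  ending: matched, +2 (running total 2)
  island: matched, +4 (running total 6)
  trifurcation: not matched, +0
  crossover: not matched, +0
  dot: not matched, +0
  trifurcation: not matched, +0
  bifurcation: matched, +2 (running total 8)
  dot: matched, +5 (running total 13)
  trifurcation: matched, +6 (running total 19)
  dot: matched, +5 (running total 24)
Total score = 24
Threshold = 18; verdict = identification

24


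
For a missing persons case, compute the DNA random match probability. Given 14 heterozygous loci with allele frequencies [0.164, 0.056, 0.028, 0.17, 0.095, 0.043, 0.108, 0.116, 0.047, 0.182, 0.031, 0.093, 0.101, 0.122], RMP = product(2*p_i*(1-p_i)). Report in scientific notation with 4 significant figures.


Computing RMP for 14 loci:
Locus 1: 2 * 0.164 * 0.836 = 0.274208
Locus 2: 2 * 0.056 * 0.944 = 0.105728
Locus 3: 2 * 0.028 * 0.972 = 0.054432
Locus 4: 2 * 0.17 * 0.83 = 0.2822
Locus 5: 2 * 0.095 * 0.905 = 0.17195
Locus 6: 2 * 0.043 * 0.957 = 0.082302
Locus 7: 2 * 0.108 * 0.892 = 0.192672
Locus 8: 2 * 0.116 * 0.884 = 0.205088
Locus 9: 2 * 0.047 * 0.953 = 0.089582
Locus 10: 2 * 0.182 * 0.818 = 0.297752
Locus 11: 2 * 0.031 * 0.969 = 0.060078
Locus 12: 2 * 0.093 * 0.907 = 0.168702
Locus 13: 2 * 0.101 * 0.899 = 0.181598
Locus 14: 2 * 0.122 * 0.878 = 0.214232
RMP = 2.619e-12

2.619e-12


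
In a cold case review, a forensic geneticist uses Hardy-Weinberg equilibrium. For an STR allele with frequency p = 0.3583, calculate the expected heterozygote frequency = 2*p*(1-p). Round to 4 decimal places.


Hardy-Weinberg heterozygote frequency:
q = 1 - p = 1 - 0.3583 = 0.6417
2pq = 2 * 0.3583 * 0.6417 = 0.4598

0.4598


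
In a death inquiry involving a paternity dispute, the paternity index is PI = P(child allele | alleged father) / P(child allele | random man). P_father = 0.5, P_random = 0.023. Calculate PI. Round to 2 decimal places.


Paternity Index calculation:
PI = P(allele|father) / P(allele|random)
PI = 0.5 / 0.023
PI = 21.74

21.74


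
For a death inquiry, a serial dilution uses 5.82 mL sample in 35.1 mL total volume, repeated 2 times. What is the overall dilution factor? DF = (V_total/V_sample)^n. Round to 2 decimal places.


Dilution factor calculation:
Single dilution = V_total / V_sample = 35.1 / 5.82 ≈ 6.030928
Number of dilutions = 2
Total DF = (35.1 / 5.82)^2 (full precision, rounded at the end) = 36.37

36.37


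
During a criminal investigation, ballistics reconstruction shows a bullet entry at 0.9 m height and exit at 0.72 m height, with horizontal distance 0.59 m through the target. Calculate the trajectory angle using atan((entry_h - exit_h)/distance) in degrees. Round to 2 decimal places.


Bullet trajectory angle:
Height difference = 0.9 - 0.72 = 0.18 m
angle = atan(0.18 / 0.59)
angle = atan(0.305085)
angle = 16.97 degrees

16.97


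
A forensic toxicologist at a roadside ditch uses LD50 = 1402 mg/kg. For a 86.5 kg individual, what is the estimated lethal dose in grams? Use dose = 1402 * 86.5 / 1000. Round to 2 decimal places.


Lethal dose calculation:
Lethal dose = LD50 * body_weight / 1000
= 1402 * 86.5 / 1000
= 121273 / 1000
= 121.27 g

121.27


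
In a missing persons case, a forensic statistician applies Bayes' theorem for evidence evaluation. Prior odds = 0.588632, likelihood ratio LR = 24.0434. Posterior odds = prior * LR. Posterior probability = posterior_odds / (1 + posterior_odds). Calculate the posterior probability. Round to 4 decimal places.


Bayesian evidence evaluation:
Posterior odds = prior_odds * LR = 0.588632 * 24.0434 = 14.15271
Posterior probability = posterior_odds / (1 + posterior_odds)
= 14.15271 / (1 + 14.15271)
= 14.15271 / 15.15271
= 0.9340

0.9340


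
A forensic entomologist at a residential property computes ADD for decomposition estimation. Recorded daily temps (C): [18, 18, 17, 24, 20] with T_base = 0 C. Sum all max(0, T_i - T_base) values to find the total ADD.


Computing ADD day by day:
Day 1: max(0, 18 - 0) = 18
Day 2: max(0, 18 - 0) = 18
Day 3: max(0, 17 - 0) = 17
Day 4: max(0, 24 - 0) = 24
Day 5: max(0, 20 - 0) = 20
Total ADD = 97

97


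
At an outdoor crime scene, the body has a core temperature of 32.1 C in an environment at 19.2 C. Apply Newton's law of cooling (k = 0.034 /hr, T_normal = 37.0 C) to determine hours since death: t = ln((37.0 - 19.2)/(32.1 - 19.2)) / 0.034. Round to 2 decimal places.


Using Newton's law of cooling:
t = ln((T_normal - T_ambient) / (T_body - T_ambient)) / k
T_normal - T_ambient = 17.8
T_body - T_ambient = 12.9
Ratio = 1.379845
ln(ratio) = 0.321971
t = 0.321971 / 0.034 = 9.47 hours

9.47


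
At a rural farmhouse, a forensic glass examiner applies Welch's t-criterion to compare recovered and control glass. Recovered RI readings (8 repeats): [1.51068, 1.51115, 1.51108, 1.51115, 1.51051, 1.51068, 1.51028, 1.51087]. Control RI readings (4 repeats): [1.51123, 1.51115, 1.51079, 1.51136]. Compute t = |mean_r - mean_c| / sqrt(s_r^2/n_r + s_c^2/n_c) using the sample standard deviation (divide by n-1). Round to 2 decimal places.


Welch's t-criterion for glass RI comparison:
Recovered mean = sum / n_r = 12.0864 / 8 = 1.5108
Control mean = sum / n_c = 6.04453 / 4 = 1.5111325
Recovered sample variance s_r^2 = 1.01657e-07
Control sample variance s_c^2 = 5.9625e-08
Welch SE (unpooled) = sqrt(s_r^2/n_r + s_c^2/n_c) = sqrt(1.27071e-08 + 1.49062e-08) = sqrt(2.76133e-08) = 0.000166173
|mean_r - mean_c| = 0.0003325
t = 0.0003325 / 0.000166173 = 2.00

2.00


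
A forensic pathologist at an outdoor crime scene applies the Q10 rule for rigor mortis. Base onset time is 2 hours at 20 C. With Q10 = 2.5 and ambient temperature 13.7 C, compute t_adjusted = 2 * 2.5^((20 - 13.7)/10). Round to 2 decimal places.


Rigor mortis time adjustment:
Exponent = (T_ref - T_actual) / 10 = (20 - 13.7) / 10 = 0.63
Q10 factor = 2.5^0.63 = 1.78116
t_adjusted = 2 * 1.78116 = 3.56 hours

3.56


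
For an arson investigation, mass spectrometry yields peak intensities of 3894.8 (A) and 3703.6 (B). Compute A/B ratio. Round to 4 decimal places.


Spectral peak ratio:
Peak A = 3894.8 counts
Peak B = 3703.6 counts
Ratio = 3894.8 / 3703.6 = 1.0516

1.0516


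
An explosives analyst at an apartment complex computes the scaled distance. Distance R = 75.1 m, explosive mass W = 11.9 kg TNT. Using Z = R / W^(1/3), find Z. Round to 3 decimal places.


Scaled distance calculation:
W^(1/3) = 11.9^(1/3) = 2.283051
Z = R / W^(1/3) = 75.1 / 2.283051
Z = 32.895 m/kg^(1/3)

32.895


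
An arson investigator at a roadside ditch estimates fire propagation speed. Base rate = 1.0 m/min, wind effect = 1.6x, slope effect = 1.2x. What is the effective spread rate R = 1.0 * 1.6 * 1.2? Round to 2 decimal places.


Fire spread rate calculation:
R = R0 * wind_factor * slope_factor
= 1.0 * 1.6 * 1.2
= 1.6 * 1.2
= 1.92 m/min

1.92


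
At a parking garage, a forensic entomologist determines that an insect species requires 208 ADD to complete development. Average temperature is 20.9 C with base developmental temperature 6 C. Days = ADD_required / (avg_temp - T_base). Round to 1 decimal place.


Insect development time:
Effective temperature = avg_temp - T_base = 20.9 - 6 = 14.9 C
Days = ADD / effective_temp = 208 / 14.9 = 14.0 days

14.0


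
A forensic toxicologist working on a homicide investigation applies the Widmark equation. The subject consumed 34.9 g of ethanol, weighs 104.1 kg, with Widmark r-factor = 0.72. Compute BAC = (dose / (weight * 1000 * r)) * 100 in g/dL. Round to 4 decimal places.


Applying the Widmark formula:
BAC = (dose_g / (body_wt * 1000 * r)) * 100
Denominator = 104.1 * 1000 * 0.72 = 74952
BAC = (34.9 / 74952) * 100
BAC = 0.0466 g/dL

0.0466


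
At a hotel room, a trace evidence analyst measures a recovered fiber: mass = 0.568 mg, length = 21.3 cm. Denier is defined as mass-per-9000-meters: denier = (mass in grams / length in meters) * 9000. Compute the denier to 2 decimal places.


Denier calculation:
Mass in grams = 0.568 mg / 1000 = 0.000568 g
Length in meters = 21.3 cm / 100 = 0.213 m
Linear density = mass / length = 0.000568 / 0.213 = 0.00266667 g/m
Denier = (g/m) * 9000 = 0.00266667 * 9000 = 24.00

24.00


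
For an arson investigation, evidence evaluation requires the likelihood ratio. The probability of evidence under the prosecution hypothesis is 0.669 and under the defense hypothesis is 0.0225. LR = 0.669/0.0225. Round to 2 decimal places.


Likelihood ratio calculation:
LR = P(E|Hp) / P(E|Hd)
LR = 0.669 / 0.0225
LR = 29.73

29.73


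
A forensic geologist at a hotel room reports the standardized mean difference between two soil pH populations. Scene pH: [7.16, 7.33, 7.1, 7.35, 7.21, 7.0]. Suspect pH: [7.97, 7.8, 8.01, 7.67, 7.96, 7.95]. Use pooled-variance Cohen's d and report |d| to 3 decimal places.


Pooled-variance Cohen's d for soil pH comparison:
Scene mean = 43.15 / 6 = 7.191667
Suspect mean = 47.36 / 6 = 7.893333
Scene sample variance s_s^2 = 0.018137
Suspect sample variance s_c^2 = 0.017147
Pooled variance = ((n_s-1)*s_s^2 + (n_c-1)*s_c^2) / (n_s + n_c - 2) = 0.017642
Pooled SD = sqrt(0.017642) = 0.132823
Mean difference = -0.701667
|d| = |-0.701667| / 0.132823 = 5.283

5.283


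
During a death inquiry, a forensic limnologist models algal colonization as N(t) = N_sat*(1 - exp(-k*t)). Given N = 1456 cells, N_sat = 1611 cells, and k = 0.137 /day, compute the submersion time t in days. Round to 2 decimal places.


PMSI from diatom colonization curve:
N / N_sat = 1456 / 1611 = 0.903786
1 - N/N_sat = 0.096214
ln(1 - N/N_sat) = -2.34118
t = -ln(1 - N/N_sat) / k = -(-2.34118) / 0.137 = 17.09 days

17.09


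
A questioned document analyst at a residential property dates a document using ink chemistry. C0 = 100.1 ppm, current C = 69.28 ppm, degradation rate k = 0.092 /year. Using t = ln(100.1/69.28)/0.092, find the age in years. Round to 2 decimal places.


Document age estimation:
C0/C = 100.1 / 69.28 = 1.444861
ln(C0/C) = 0.368013
t = 0.368013 / 0.092 = 4.00 years

4.00


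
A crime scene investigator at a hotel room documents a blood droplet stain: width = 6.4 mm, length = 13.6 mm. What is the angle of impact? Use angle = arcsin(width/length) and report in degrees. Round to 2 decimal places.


Blood spatter impact angle calculation:
width / length = 6.4 / 13.6 = 0.470588
angle = arcsin(0.470588)
angle = 28.07 degrees

28.07


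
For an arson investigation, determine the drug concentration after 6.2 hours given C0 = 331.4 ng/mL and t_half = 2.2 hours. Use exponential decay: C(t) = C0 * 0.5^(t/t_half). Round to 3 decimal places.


Drug concentration decay:
Number of half-lives = t / t_half = 6.2 / 2.2 = 2.818182
Decay factor = 0.5^2.818182 = 0.14178905
C(t) = 331.4 * 0.14178905 = 46.989 ng/mL

46.989


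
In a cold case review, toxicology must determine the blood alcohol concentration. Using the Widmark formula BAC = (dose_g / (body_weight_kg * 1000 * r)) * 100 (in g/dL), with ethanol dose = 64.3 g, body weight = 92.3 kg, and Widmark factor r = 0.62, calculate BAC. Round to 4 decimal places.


Applying the Widmark formula:
BAC = (dose_g / (body_wt * 1000 * r)) * 100
Denominator = 92.3 * 1000 * 0.62 = 57226
BAC = (64.3 / 57226) * 100
BAC = 0.1124 g/dL

0.1124
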